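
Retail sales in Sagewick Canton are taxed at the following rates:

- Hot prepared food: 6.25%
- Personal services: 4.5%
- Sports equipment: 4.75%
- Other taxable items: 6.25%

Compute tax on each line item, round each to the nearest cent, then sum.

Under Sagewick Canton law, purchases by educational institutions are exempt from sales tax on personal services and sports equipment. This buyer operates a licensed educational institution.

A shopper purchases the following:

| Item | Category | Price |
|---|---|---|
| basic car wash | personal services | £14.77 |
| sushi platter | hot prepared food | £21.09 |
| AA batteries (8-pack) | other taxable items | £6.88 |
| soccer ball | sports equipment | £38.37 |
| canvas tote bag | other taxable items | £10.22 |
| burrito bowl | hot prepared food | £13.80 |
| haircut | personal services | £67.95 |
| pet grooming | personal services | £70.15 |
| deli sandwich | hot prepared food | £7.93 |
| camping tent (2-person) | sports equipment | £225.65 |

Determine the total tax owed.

£3.75

Basic car wash £14.77: personal services, buyer-exempt → 0% → £0.00
Sushi platter £21.09: hot prepared food → 6.25% → £1.32
AA batteries (8-pack) £6.88: other taxable items → 6.25% → £0.43
Soccer ball £38.37: sports equipment, buyer-exempt → 0% → £0.00
Canvas tote bag £10.22: other taxable items → 6.25% → £0.64
Burrito bowl £13.80: hot prepared food → 6.25% → £0.86
Haircut £67.95: personal services, buyer-exempt → 0% → £0.00
Pet grooming £70.15: personal services, buyer-exempt → 0% → £0.00
Deli sandwich £7.93: hot prepared food → 6.25% → £0.50
Camping tent (2-person) £225.65: sports equipment, buyer-exempt → 0% → £0.00
Total tax = £1.32 + £0.43 + £0.64 + £0.86 + £0.50 = £3.75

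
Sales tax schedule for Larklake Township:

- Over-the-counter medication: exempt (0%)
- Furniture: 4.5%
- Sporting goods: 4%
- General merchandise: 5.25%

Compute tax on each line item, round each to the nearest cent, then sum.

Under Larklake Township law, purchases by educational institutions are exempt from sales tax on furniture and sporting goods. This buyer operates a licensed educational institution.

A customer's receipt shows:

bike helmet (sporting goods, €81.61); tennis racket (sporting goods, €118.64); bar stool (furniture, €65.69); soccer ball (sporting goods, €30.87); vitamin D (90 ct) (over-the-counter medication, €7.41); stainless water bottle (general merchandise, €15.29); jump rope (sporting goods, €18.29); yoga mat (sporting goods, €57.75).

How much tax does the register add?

€0.80

Bike helmet €81.61: sporting goods, buyer-exempt → 0% → €0.00
Tennis racket €118.64: sporting goods, buyer-exempt → 0% → €0.00
Bar stool €65.69: furniture, buyer-exempt → 0% → €0.00
Soccer ball €30.87: sporting goods, buyer-exempt → 0% → €0.00
Vitamin D (90 ct) €7.41: over-the-counter medication → 0% → €0.00
Stainless water bottle €15.29: general merchandise → 5.25% → €0.80
Jump rope €18.29: sporting goods, buyer-exempt → 0% → €0.00
Yoga mat €57.75: sporting goods, buyer-exempt → 0% → €0.00
Total tax = €0.80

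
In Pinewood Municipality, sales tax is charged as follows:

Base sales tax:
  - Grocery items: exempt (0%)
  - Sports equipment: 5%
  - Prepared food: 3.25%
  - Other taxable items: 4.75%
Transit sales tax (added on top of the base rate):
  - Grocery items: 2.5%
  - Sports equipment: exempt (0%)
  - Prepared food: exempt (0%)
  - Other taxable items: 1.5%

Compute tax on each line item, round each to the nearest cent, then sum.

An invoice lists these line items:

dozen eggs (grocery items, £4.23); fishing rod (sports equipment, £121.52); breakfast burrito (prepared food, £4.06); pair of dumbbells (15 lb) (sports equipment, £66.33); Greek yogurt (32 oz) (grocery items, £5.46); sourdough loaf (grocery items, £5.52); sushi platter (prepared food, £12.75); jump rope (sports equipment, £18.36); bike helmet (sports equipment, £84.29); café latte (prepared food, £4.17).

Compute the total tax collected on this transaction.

Dozen eggs £4.23: grocery items → 0% + 2.5% transit = 2.5% → £0.11
Fishing rod £121.52: sports equipment → 5% + 0% transit = 5% → £6.08
Breakfast burrito £4.06: prepared food → 3.25% + 0% transit = 3.25% → £0.13
Pair of dumbbells (15 lb) £66.33: sports equipment → 5% + 0% transit = 5% → £3.32
Greek yogurt (32 oz) £5.46: grocery items → 0% + 2.5% transit = 2.5% → £0.14
Sourdough loaf £5.52: grocery items → 0% + 2.5% transit = 2.5% → £0.14
Sushi platter £12.75: prepared food → 3.25% + 0% transit = 3.25% → £0.41
Jump rope £18.36: sports equipment → 5% + 0% transit = 5% → £0.92
Bike helmet £84.29: sports equipment → 5% + 0% transit = 5% → £4.21
Café latte £4.17: prepared food → 3.25% + 0% transit = 3.25% → £0.14
Total tax = £0.11 + £6.08 + £0.13 + £3.32 + £0.14 + £0.14 + £0.41 + £0.92 + £4.21 + £0.14 = £15.60

£15.60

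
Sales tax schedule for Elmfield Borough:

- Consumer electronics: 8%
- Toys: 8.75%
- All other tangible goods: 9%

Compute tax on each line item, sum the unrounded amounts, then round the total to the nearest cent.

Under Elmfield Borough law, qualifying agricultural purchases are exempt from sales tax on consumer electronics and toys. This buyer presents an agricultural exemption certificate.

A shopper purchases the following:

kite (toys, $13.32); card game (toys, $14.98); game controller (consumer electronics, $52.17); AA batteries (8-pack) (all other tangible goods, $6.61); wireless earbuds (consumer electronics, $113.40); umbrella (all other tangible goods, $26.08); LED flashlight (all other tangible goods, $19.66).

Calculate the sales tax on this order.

Kite $13.32: toys, buyer-exempt → 0% → $0.00
Card game $14.98: toys, buyer-exempt → 0% → $0.00
Game controller $52.17: consumer electronics, buyer-exempt → 0% → $0.00
AA batteries (8-pack) $6.61: all other tangible goods → 9% → $0.5949
Wireless earbuds $113.40: consumer electronics, buyer-exempt → 0% → $0.00
Umbrella $26.08: all other tangible goods → 9% → $2.3472
LED flashlight $19.66: all other tangible goods → 9% → $1.7694
Unrounded tax sum = $4.7115 → $4.71

$4.71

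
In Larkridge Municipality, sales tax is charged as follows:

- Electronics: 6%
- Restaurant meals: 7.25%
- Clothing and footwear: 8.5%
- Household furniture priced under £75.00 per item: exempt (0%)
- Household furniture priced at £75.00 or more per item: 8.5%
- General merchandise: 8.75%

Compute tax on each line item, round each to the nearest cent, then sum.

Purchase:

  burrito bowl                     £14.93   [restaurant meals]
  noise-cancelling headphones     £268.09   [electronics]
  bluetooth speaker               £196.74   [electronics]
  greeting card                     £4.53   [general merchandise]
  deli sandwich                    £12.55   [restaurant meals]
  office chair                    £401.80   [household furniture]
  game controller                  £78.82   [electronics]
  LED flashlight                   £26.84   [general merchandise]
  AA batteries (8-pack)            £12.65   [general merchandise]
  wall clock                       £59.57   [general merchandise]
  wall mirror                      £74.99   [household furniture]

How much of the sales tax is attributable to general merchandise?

Greeting card £4.53: general merchandise → 8.75% → £0.40
LED flashlight £26.84: general merchandise → 8.75% → £2.35
AA batteries (8-pack) £12.65: general merchandise → 8.75% → £1.11
Wall clock £59.57: general merchandise → 8.75% → £5.21
Tax on general merchandise = £0.40 + £2.35 + £1.11 + £5.21 = £9.07

£9.07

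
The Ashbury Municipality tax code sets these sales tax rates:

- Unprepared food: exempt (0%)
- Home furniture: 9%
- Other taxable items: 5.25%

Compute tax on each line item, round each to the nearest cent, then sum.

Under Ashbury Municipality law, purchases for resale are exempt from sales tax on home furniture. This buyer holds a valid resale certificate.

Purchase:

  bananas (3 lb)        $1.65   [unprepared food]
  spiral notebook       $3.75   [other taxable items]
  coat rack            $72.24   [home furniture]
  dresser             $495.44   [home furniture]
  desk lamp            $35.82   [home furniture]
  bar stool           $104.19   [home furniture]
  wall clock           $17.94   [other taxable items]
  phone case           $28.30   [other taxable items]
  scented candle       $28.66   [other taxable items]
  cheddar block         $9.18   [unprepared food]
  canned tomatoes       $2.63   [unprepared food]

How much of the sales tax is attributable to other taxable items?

Spiral notebook $3.75: other taxable items → 5.25% → $0.20
Wall clock $17.94: other taxable items → 5.25% → $0.94
Phone case $28.30: other taxable items → 5.25% → $1.49
Scented candle $28.66: other taxable items → 5.25% → $1.50
Tax on other taxable items = $0.20 + $0.94 + $1.49 + $1.50 = $4.13

$4.13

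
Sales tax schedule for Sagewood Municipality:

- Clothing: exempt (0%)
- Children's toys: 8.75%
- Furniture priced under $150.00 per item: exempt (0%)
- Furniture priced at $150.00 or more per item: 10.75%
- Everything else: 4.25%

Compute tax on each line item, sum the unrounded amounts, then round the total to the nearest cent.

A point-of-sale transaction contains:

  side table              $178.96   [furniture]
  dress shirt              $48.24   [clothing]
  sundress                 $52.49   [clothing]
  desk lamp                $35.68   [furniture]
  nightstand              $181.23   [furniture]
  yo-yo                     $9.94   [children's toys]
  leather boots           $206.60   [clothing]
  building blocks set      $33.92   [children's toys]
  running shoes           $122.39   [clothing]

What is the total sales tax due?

$42.56

Side table $178.96: furniture, $150.00 or more → 10.75% → $19.2382
Dress shirt $48.24: clothing → 0% → $0.00
Sundress $52.49: clothing → 0% → $0.00
Desk lamp $35.68: furniture, under $150.00 → 0% → $0.00
Nightstand $181.23: furniture, $150.00 or more → 10.75% → $19.482225
Yo-yo $9.94: children's toys → 8.75% → $0.86975
Leather boots $206.60: clothing → 0% → $0.00
Building blocks set $33.92: children's toys → 8.75% → $2.968
Running shoes $122.39: clothing → 0% → $0.00
Unrounded tax sum = $42.558175 → $42.56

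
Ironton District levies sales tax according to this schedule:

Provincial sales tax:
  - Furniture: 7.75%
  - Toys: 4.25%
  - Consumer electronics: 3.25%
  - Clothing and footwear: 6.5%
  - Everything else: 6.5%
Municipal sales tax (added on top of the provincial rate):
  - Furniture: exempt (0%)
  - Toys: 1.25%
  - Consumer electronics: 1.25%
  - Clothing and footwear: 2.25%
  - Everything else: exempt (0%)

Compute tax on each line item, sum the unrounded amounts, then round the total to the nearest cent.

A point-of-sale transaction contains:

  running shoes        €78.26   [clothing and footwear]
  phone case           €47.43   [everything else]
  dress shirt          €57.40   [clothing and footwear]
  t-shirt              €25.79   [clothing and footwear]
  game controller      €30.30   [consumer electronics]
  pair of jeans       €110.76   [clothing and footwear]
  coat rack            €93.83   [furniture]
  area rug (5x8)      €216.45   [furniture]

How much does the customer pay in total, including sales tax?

€712.53

Running shoes €78.26: clothing and footwear → 6.5% + 2.25% municipal = 8.75% → €6.84775
Phone case €47.43: everything else → 6.5% + 0% municipal = 6.5% → €3.08295
Dress shirt €57.40: clothing and footwear → 6.5% + 2.25% municipal = 8.75% → €5.0225
T-shirt €25.79: clothing and footwear → 6.5% + 2.25% municipal = 8.75% → €2.256625
Game controller €30.30: consumer electronics → 3.25% + 1.25% municipal = 4.5% → €1.3635
Pair of jeans €110.76: clothing and footwear → 6.5% + 2.25% municipal = 8.75% → €9.6915
Coat rack €93.83: furniture → 7.75% + 0% municipal = 7.75% → €7.271825
Area rug (5x8) €216.45: furniture → 7.75% + 0% municipal = 7.75% → €16.774875
Subtotal = €660.22; unrounded tax = €52.311525 → €52.31; total due = €712.53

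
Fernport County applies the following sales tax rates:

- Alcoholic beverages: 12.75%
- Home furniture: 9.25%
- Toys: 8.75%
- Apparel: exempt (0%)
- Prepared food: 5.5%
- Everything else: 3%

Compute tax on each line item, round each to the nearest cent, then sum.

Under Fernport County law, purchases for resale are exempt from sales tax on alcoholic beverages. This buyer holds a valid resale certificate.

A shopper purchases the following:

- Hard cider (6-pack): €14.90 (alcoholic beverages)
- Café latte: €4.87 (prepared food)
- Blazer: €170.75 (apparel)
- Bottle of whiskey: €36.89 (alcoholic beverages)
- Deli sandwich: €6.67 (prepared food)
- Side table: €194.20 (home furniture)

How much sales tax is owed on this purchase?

Hard cider (6-pack) €14.90: alcoholic beverages, buyer-exempt → 0% → €0.00
Café latte €4.87: prepared food → 5.5% → €0.27
Blazer €170.75: apparel → 0% → €0.00
Bottle of whiskey €36.89: alcoholic beverages, buyer-exempt → 0% → €0.00
Deli sandwich €6.67: prepared food → 5.5% → €0.37
Side table €194.20: home furniture → 9.25% → €17.96
Total tax = €0.27 + €0.37 + €17.96 = €18.60

€18.60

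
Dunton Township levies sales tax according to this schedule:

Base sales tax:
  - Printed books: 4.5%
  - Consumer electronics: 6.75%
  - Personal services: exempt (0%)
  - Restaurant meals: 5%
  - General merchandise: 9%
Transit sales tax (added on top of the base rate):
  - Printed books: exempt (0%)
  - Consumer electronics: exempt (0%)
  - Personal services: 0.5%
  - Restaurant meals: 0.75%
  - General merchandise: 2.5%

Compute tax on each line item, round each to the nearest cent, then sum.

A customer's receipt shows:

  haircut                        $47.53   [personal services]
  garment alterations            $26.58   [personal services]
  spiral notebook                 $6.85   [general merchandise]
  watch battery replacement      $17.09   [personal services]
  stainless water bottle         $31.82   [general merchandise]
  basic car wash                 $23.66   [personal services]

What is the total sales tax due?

$5.03

Haircut $47.53: personal services → 0% + 0.5% transit = 0.5% → $0.24
Garment alterations $26.58: personal services → 0% + 0.5% transit = 0.5% → $0.13
Spiral notebook $6.85: general merchandise → 9% + 2.5% transit = 11.5% → $0.79
Watch battery replacement $17.09: personal services → 0% + 0.5% transit = 0.5% → $0.09
Stainless water bottle $31.82: general merchandise → 9% + 2.5% transit = 11.5% → $3.66
Basic car wash $23.66: personal services → 0% + 0.5% transit = 0.5% → $0.12
Total tax = $0.24 + $0.13 + $0.79 + $0.09 + $3.66 + $0.12 = $5.03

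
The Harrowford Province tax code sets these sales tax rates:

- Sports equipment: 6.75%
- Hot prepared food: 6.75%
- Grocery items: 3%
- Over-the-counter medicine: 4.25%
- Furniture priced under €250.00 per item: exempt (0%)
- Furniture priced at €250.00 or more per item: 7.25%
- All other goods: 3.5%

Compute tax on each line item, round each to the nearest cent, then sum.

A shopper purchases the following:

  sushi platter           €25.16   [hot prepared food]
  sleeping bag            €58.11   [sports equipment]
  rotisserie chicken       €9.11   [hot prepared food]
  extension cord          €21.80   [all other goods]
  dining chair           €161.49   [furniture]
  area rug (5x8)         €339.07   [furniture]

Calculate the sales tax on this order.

€31.57

Sushi platter €25.16: hot prepared food → 6.75% → €1.70
Sleeping bag €58.11: sports equipment → 6.75% → €3.92
Rotisserie chicken €9.11: hot prepared food → 6.75% → €0.61
Extension cord €21.80: all other goods → 3.5% → €0.76
Dining chair €161.49: furniture, under €250.00 → 0% → €0.00
Area rug (5x8) €339.07: furniture, €250.00 or more → 7.25% → €24.58
Total tax = €1.70 + €3.92 + €0.61 + €0.76 + €24.58 = €31.57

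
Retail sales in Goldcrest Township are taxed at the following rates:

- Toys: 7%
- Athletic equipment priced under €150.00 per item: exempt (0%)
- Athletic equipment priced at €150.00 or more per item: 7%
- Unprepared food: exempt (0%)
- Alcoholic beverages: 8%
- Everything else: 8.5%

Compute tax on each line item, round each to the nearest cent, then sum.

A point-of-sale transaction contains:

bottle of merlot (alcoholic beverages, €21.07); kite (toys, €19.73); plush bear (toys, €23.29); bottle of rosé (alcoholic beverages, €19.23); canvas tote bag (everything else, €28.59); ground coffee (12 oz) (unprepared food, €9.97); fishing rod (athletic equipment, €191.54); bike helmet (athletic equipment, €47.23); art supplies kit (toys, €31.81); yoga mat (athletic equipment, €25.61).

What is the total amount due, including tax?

€442.38

Bottle of merlot €21.07: alcoholic beverages → 8% → €1.69
Kite €19.73: toys → 7% → €1.38
Plush bear €23.29: toys → 7% → €1.63
Bottle of rosé €19.23: alcoholic beverages → 8% → €1.54
Canvas tote bag €28.59: everything else → 8.5% → €2.43
Ground coffee (12 oz) €9.97: unprepared food → 0% → €0.00
Fishing rod €191.54: athletic equipment, €150.00 or more → 7% → €13.41
Bike helmet €47.23: athletic equipment, under €150.00 → 0% → €0.00
Art supplies kit €31.81: toys → 7% → €2.23
Yoga mat €25.61: athletic equipment, under €150.00 → 0% → €0.00
Subtotal = €418.07; tax = €24.31; total due = €442.38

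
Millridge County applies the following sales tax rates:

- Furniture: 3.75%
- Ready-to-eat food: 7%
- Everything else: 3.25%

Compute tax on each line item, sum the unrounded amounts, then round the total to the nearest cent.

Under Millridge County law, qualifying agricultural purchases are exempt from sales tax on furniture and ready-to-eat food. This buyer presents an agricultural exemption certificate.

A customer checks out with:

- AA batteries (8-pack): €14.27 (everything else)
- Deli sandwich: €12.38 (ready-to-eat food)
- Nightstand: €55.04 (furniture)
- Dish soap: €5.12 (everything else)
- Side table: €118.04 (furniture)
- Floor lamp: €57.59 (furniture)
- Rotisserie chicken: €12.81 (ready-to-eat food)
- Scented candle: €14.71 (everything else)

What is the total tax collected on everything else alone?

AA batteries (8-pack) €14.27: everything else → 3.25% → €0.463775
Dish soap €5.12: everything else → 3.25% → €0.1664
Scented candle €14.71: everything else → 3.25% → €0.478075
Tax on everything else: unrounded sum = €1.10825 → €1.11

€1.11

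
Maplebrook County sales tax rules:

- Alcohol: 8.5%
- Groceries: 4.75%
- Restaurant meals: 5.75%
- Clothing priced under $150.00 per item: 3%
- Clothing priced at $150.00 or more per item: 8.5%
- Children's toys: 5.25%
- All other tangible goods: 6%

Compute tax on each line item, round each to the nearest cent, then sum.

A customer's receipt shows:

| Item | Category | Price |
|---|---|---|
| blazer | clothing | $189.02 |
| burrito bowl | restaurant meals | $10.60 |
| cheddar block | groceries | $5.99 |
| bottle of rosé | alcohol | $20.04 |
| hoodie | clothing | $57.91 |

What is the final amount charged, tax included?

$303.96

Blazer $189.02: clothing, $150.00 or more → 8.5% → $16.07
Burrito bowl $10.60: restaurant meals → 5.75% → $0.61
Cheddar block $5.99: groceries → 4.75% → $0.28
Bottle of rosé $20.04: alcohol → 8.5% → $1.70
Hoodie $57.91: clothing, under $150.00 → 3% → $1.74
Subtotal = $283.56; tax = $20.40; total due = $303.96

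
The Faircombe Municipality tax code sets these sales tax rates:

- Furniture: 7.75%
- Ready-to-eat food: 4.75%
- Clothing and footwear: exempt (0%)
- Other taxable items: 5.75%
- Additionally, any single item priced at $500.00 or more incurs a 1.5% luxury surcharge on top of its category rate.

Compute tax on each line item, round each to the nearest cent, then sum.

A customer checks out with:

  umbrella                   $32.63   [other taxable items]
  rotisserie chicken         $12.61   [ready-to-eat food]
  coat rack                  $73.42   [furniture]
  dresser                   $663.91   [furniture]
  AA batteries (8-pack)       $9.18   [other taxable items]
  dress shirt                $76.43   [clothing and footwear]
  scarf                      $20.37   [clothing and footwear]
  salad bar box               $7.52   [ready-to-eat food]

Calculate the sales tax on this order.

$70.47

Umbrella $32.63: other taxable items → 5.75% → $1.88
Rotisserie chicken $12.61: ready-to-eat food → 4.75% → $0.60
Coat rack $73.42: furniture → 7.75% → $5.69
Dresser $663.91: furniture → 7.75% + 1.5% surcharge = 9.25% → $61.41
AA batteries (8-pack) $9.18: other taxable items → 5.75% → $0.53
Dress shirt $76.43: clothing and footwear → 0% → $0.00
Scarf $20.37: clothing and footwear → 0% → $0.00
Salad bar box $7.52: ready-to-eat food → 4.75% → $0.36
Total tax = $1.88 + $0.60 + $5.69 + $61.41 + $0.53 + $0.36 = $70.47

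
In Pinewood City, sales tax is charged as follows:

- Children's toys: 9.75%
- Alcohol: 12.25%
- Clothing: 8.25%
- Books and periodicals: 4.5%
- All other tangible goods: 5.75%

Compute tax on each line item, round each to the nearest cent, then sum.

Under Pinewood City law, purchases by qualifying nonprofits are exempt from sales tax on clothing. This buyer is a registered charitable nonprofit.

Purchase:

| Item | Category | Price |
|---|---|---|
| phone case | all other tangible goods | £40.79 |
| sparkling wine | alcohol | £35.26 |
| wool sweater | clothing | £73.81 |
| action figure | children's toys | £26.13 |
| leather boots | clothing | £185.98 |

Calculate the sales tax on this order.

Phone case £40.79: all other tangible goods → 5.75% → £2.35
Sparkling wine £35.26: alcohol → 12.25% → £4.32
Wool sweater £73.81: clothing, buyer-exempt → 0% → £0.00
Action figure £26.13: children's toys → 9.75% → £2.55
Leather boots £185.98: clothing, buyer-exempt → 0% → £0.00
Total tax = £2.35 + £4.32 + £2.55 = £9.22

£9.22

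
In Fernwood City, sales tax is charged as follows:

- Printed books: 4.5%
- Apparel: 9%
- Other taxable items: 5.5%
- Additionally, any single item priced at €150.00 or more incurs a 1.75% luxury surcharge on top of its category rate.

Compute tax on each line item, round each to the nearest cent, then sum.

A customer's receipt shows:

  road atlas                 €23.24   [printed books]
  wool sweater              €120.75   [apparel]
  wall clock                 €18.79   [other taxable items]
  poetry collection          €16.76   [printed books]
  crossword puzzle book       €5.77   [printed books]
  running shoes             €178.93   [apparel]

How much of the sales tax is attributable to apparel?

Wool sweater €120.75: apparel → 9% → €10.87
Running shoes €178.93: apparel → 9% + 1.75% surcharge = 10.75% → €19.23
Tax on apparel = €10.87 + €19.23 = €30.10

€30.10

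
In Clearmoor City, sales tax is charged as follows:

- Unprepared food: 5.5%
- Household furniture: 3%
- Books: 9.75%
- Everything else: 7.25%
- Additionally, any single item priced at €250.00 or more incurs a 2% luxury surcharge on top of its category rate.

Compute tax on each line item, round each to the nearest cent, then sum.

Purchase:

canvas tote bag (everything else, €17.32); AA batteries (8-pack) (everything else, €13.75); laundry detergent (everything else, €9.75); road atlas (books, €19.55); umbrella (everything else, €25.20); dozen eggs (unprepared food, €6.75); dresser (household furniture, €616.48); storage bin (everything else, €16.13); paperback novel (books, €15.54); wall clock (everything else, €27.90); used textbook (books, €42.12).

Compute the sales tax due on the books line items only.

€7.54

Road atlas €19.55: books → 9.75% → €1.91
Paperback novel €15.54: books → 9.75% → €1.52
Used textbook €42.12: books → 9.75% → €4.11
Tax on books = €1.91 + €1.52 + €4.11 = €7.54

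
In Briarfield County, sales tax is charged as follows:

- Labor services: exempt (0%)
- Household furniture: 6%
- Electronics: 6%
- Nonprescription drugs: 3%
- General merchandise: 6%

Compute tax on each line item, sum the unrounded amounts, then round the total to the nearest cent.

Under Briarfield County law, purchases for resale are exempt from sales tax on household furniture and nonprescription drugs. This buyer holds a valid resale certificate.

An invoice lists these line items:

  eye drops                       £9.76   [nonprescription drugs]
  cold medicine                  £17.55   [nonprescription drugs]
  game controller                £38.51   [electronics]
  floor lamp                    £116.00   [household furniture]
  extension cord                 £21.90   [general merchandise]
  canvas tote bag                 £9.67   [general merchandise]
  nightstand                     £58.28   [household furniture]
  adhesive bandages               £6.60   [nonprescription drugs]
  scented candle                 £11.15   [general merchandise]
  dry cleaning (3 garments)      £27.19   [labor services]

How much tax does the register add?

Eye drops £9.76: nonprescription drugs, buyer-exempt → 0% → £0.00
Cold medicine £17.55: nonprescription drugs, buyer-exempt → 0% → £0.00
Game controller £38.51: electronics → 6% → £2.3106
Floor lamp £116.00: household furniture, buyer-exempt → 0% → £0.00
Extension cord £21.90: general merchandise → 6% → £1.314
Canvas tote bag £9.67: general merchandise → 6% → £0.5802
Nightstand £58.28: household furniture, buyer-exempt → 0% → £0.00
Adhesive bandages £6.60: nonprescription drugs, buyer-exempt → 0% → £0.00
Scented candle £11.15: general merchandise → 6% → £0.669
Dry cleaning (3 garments) £27.19: labor services → 0% → £0.00
Unrounded tax sum = £4.8738 → £4.87

£4.87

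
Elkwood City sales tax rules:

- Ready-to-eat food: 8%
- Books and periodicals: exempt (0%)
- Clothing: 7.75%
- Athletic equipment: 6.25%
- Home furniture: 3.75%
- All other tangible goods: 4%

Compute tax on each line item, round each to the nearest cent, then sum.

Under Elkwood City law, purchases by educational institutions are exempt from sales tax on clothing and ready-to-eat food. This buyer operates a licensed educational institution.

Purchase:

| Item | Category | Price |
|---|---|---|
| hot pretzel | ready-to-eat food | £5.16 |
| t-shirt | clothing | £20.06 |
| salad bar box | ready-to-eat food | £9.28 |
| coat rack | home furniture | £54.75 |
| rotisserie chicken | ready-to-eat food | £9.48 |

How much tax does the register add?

£2.05

Hot pretzel £5.16: ready-to-eat food, buyer-exempt → 0% → £0.00
T-shirt £20.06: clothing, buyer-exempt → 0% → £0.00
Salad bar box £9.28: ready-to-eat food, buyer-exempt → 0% → £0.00
Coat rack £54.75: home furniture → 3.75% → £2.05
Rotisserie chicken £9.48: ready-to-eat food, buyer-exempt → 0% → £0.00
Total tax = £2.05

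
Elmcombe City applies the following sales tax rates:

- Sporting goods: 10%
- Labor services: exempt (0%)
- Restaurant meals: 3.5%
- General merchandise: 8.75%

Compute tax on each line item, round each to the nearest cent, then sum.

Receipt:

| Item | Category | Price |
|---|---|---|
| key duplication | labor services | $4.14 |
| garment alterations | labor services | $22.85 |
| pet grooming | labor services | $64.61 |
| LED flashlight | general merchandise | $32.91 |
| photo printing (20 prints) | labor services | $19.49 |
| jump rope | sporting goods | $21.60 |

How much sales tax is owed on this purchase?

$5.04

Key duplication $4.14: labor services → 0% → $0.00
Garment alterations $22.85: labor services → 0% → $0.00
Pet grooming $64.61: labor services → 0% → $0.00
LED flashlight $32.91: general merchandise → 8.75% → $2.88
Photo printing (20 prints) $19.49: labor services → 0% → $0.00
Jump rope $21.60: sporting goods → 10% → $2.16
Total tax = $2.88 + $2.16 = $5.04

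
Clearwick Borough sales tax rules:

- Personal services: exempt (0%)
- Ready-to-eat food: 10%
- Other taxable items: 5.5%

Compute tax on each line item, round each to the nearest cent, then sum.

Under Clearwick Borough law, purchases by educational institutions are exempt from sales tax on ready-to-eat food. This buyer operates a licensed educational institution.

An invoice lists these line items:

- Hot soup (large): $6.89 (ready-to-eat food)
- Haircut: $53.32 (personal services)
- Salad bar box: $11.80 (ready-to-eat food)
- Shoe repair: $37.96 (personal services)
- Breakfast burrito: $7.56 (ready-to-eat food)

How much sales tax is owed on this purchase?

Hot soup (large) $6.89: ready-to-eat food, buyer-exempt → 0% → $0.00
Haircut $53.32: personal services → 0% → $0.00
Salad bar box $11.80: ready-to-eat food, buyer-exempt → 0% → $0.00
Shoe repair $37.96: personal services → 0% → $0.00
Breakfast burrito $7.56: ready-to-eat food, buyer-exempt → 0% → $0.00
Total tax = $0.00

$0.00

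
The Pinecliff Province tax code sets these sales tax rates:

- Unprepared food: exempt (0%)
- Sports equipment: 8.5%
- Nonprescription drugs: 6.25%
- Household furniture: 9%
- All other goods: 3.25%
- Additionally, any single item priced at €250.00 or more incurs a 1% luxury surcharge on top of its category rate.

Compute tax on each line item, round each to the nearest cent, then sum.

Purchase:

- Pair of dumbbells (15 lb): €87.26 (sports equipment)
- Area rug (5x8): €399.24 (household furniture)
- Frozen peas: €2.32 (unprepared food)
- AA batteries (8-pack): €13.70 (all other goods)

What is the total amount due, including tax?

Pair of dumbbells (15 lb) €87.26: sports equipment → 8.5% → €7.42
Area rug (5x8) €399.24: household furniture → 9% + 1% surcharge = 10% → €39.92
Frozen peas €2.32: unprepared food → 0% → €0.00
AA batteries (8-pack) €13.70: all other goods → 3.25% → €0.45
Subtotal = €502.52; tax = €47.79; total due = €550.31

€550.31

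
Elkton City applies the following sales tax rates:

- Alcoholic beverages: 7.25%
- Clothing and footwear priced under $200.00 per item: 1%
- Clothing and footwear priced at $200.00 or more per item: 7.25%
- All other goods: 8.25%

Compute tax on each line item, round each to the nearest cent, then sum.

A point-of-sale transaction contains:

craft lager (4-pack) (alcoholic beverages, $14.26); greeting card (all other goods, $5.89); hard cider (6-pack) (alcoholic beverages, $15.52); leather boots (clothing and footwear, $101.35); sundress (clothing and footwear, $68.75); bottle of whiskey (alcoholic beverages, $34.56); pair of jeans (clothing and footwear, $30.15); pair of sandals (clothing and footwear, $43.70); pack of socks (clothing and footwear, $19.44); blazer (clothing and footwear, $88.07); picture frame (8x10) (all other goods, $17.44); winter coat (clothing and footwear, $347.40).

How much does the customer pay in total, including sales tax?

$821.83

Craft lager (4-pack) $14.26: alcoholic beverages → 7.25% → $1.03
Greeting card $5.89: all other goods → 8.25% → $0.49
Hard cider (6-pack) $15.52: alcoholic beverages → 7.25% → $1.13
Leather boots $101.35: clothing and footwear, under $200.00 → 1% → $1.01
Sundress $68.75: clothing and footwear, under $200.00 → 1% → $0.69
Bottle of whiskey $34.56: alcoholic beverages → 7.25% → $2.51
Pair of jeans $30.15: clothing and footwear, under $200.00 → 1% → $0.30
Pair of sandals $43.70: clothing and footwear, under $200.00 → 1% → $0.44
Pack of socks $19.44: clothing and footwear, under $200.00 → 1% → $0.19
Blazer $88.07: clothing and footwear, under $200.00 → 1% → $0.88
Picture frame (8x10) $17.44: all other goods → 8.25% → $1.44
Winter coat $347.40: clothing and footwear, $200.00 or more → 7.25% → $25.19
Subtotal = $786.53; tax = $35.30; total due = $821.83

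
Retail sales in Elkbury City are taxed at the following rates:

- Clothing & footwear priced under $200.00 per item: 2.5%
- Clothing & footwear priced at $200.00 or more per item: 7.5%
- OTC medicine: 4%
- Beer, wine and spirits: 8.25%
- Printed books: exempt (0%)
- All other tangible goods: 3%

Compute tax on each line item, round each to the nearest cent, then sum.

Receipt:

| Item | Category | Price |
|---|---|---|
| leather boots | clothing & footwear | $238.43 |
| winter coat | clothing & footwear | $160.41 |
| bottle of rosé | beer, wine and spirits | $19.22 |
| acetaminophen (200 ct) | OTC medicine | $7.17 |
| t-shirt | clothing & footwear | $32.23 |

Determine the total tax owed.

Leather boots $238.43: clothing & footwear, $200.00 or more → 7.5% → $17.88
Winter coat $160.41: clothing & footwear, under $200.00 → 2.5% → $4.01
Bottle of rosé $19.22: beer, wine and spirits → 8.25% → $1.59
Acetaminophen (200 ct) $7.17: OTC medicine → 4% → $0.29
T-shirt $32.23: clothing & footwear, under $200.00 → 2.5% → $0.81
Total tax = $17.88 + $4.01 + $1.59 + $0.29 + $0.81 = $24.58

$24.58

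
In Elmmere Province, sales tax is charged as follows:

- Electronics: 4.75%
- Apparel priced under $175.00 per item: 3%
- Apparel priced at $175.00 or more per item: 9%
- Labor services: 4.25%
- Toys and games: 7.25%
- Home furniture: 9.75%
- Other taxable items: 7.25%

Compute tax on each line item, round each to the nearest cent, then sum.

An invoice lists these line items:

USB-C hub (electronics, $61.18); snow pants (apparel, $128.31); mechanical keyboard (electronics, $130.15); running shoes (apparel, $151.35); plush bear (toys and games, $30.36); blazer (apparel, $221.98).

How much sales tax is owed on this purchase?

$39.66

USB-C hub $61.18: electronics → 4.75% → $2.91
Snow pants $128.31: apparel, under $175.00 → 3% → $3.85
Mechanical keyboard $130.15: electronics → 4.75% → $6.18
Running shoes $151.35: apparel, under $175.00 → 3% → $4.54
Plush bear $30.36: toys and games → 7.25% → $2.20
Blazer $221.98: apparel, $175.00 or more → 9% → $19.98
Total tax = $2.91 + $3.85 + $6.18 + $4.54 + $2.20 + $19.98 = $39.66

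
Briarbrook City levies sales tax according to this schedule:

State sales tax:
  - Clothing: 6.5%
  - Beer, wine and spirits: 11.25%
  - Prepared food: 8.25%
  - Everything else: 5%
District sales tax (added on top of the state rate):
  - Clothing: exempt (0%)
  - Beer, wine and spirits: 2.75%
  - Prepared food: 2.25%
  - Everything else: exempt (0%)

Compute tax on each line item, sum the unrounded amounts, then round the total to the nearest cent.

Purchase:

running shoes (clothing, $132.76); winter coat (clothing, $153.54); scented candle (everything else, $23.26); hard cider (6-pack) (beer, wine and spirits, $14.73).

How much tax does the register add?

$21.83

Running shoes $132.76: clothing → 6.5% + 0% district = 6.5% → $8.6294
Winter coat $153.54: clothing → 6.5% + 0% district = 6.5% → $9.9801
Scented candle $23.26: everything else → 5% + 0% district = 5% → $1.163
Hard cider (6-pack) $14.73: beer, wine and spirits → 11.25% + 2.75% district = 14% → $2.0622
Unrounded tax sum = $21.8347 → $21.83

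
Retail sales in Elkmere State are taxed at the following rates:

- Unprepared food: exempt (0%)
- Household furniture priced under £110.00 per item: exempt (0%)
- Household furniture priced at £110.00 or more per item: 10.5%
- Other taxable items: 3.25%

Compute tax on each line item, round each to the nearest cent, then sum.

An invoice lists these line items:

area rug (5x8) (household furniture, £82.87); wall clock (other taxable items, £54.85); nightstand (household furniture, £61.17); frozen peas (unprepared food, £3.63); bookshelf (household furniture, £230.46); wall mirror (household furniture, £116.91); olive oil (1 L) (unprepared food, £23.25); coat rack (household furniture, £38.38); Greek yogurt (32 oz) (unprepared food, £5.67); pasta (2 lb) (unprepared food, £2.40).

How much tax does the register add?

£38.26

Area rug (5x8) £82.87: household furniture, under £110.00 → 0% → £0.00
Wall clock £54.85: other taxable items → 3.25% → £1.78
Nightstand £61.17: household furniture, under £110.00 → 0% → £0.00
Frozen peas £3.63: unprepared food → 0% → £0.00
Bookshelf £230.46: household furniture, £110.00 or more → 10.5% → £24.20
Wall mirror £116.91: household furniture, £110.00 or more → 10.5% → £12.28
Olive oil (1 L) £23.25: unprepared food → 0% → £0.00
Coat rack £38.38: household furniture, under £110.00 → 0% → £0.00
Greek yogurt (32 oz) £5.67: unprepared food → 0% → £0.00
Pasta (2 lb) £2.40: unprepared food → 0% → £0.00
Total tax = £1.78 + £24.20 + £12.28 = £38.26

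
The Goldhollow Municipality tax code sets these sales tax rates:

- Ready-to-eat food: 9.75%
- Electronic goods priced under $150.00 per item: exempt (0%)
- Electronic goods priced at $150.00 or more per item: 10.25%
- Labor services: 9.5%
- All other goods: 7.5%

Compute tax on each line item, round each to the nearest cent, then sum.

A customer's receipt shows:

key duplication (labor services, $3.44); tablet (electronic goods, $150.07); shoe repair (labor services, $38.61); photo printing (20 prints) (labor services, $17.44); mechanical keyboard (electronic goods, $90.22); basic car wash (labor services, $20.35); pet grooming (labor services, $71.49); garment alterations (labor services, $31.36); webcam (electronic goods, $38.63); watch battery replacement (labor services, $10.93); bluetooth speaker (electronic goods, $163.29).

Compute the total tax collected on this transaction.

$50.52

Key duplication $3.44: labor services → 9.5% → $0.33
Tablet $150.07: electronic goods, $150.00 or more → 10.25% → $15.38
Shoe repair $38.61: labor services → 9.5% → $3.67
Photo printing (20 prints) $17.44: labor services → 9.5% → $1.66
Mechanical keyboard $90.22: electronic goods, under $150.00 → 0% → $0.00
Basic car wash $20.35: labor services → 9.5% → $1.93
Pet grooming $71.49: labor services → 9.5% → $6.79
Garment alterations $31.36: labor services → 9.5% → $2.98
Webcam $38.63: electronic goods, under $150.00 → 0% → $0.00
Watch battery replacement $10.93: labor services → 9.5% → $1.04
Bluetooth speaker $163.29: electronic goods, $150.00 or more → 10.25% → $16.74
Total tax = $0.33 + $15.38 + $3.67 + $1.66 + $1.93 + $6.79 + $2.98 + $1.04 + $16.74 = $50.52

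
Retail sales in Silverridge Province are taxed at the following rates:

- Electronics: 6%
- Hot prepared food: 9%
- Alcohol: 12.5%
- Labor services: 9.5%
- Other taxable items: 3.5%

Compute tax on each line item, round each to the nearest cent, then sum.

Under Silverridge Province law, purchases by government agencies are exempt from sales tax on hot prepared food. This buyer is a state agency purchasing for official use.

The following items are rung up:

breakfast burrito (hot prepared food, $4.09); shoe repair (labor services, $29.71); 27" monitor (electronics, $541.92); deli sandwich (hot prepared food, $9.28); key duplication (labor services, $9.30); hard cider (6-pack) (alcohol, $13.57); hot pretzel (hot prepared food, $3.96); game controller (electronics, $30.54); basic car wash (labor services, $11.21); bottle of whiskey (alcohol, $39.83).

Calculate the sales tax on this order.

Breakfast burrito $4.09: hot prepared food, buyer-exempt → 0% → $0.00
Shoe repair $29.71: labor services → 9.5% → $2.82
27" monitor $541.92: electronics → 6% → $32.52
Deli sandwich $9.28: hot prepared food, buyer-exempt → 0% → $0.00
Key duplication $9.30: labor services → 9.5% → $0.88
Hard cider (6-pack) $13.57: alcohol → 12.5% → $1.70
Hot pretzel $3.96: hot prepared food, buyer-exempt → 0% → $0.00
Game controller $30.54: electronics → 6% → $1.83
Basic car wash $11.21: labor services → 9.5% → $1.06
Bottle of whiskey $39.83: alcohol → 12.5% → $4.98
Total tax = $2.82 + $32.52 + $0.88 + $1.70 + $1.83 + $1.06 + $4.98 = $45.79

$45.79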